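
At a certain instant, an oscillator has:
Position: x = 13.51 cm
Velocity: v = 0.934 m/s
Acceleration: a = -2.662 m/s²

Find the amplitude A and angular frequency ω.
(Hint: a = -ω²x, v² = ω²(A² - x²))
a = −ω²x → ω = √(|a|/x) = √(2.662/0.1351) = 4.439 rad/s
v² = ω²(A² − x²) → A = √(x² + v²/ω²) = √(0.1351² + 0.934²/4.439²) = 0.2501 m = 25.01 cm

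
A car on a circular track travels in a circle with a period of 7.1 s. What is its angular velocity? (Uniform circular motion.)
ω = 2π/T = 2π/7.1 = 0.885 rad/s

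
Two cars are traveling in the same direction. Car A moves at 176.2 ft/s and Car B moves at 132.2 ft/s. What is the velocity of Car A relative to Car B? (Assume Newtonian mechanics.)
v_rel = v_A - v_B = 176.2 - 132.2 = 44.0 ft/s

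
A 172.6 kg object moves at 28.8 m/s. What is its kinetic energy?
KE = ½mv² = ½×172.6×28.8² = 71580.67 J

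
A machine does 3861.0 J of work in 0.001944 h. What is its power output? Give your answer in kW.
P = W/t = 3861 J / 6.998 s = 551.7 W = 0.5517 kW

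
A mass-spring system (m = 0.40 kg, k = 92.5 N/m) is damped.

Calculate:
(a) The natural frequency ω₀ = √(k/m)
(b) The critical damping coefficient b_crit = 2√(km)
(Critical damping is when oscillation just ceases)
ω₀ = √(k/m) = √(92.5/0.4) = 15.21 rad/s
b_crit = 2√(km) = 2√(92.5×0.4) = 12.17 kg/s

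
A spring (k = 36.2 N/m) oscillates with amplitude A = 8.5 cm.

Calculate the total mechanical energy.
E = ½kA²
E = ½kA² = ½×36.2×(0.085)² = 0.1308 J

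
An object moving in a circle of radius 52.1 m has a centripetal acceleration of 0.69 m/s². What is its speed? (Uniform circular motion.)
v = √(a_c × r) = √(0.69 × 52.1) = 6.0 m/s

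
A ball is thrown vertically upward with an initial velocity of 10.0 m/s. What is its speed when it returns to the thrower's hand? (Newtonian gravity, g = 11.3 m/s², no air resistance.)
By conservation of energy, the ball returns at the same speed = 10.0 m/s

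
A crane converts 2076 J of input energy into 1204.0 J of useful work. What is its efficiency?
η = W_out/W_in = 1204.0/2076 = 0.58 = 58.0%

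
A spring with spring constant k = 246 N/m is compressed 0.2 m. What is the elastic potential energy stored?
PE = ½kx² = ½×246×0.2² = 4.92 J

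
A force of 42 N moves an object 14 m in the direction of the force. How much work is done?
W = Fd = 42×14 = 588.0 J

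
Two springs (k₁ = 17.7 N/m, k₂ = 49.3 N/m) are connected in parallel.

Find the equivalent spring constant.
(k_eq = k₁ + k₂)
k_eq = k₁ + k₂ = 17.7 + 49.3 = 67 N/m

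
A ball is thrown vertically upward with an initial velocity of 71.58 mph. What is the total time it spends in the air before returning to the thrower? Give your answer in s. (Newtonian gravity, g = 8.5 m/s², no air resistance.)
t_total = 2v₀/g (with unit conversion) = 7.529 s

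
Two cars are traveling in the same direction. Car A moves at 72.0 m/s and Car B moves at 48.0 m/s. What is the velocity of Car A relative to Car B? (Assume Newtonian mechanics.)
v_rel = v_A - v_B = 72.0 - 48.0 = 24.0 m/s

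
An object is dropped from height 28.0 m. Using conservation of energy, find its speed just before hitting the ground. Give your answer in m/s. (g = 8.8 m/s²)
mgh = ½mv² → v = √(2gh) = √(2×8.8×28) = 22.2 m/s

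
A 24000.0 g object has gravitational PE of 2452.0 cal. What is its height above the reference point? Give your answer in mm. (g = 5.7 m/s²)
PE = mgh → h = PE/(mg) = 1.026e+04 J / (24 kg × 5.7 m/s²) = 74.99 m = 74990.0 mm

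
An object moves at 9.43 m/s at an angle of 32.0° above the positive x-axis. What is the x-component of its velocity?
vₓ = v cos(θ) = 9.43 × cos(32.0°) = 8.0 m/s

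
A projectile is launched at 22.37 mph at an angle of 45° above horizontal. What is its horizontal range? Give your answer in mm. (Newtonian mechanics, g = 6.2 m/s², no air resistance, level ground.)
R = v₀² sin(2θ) / g (with unit conversion) = 16130.0 mm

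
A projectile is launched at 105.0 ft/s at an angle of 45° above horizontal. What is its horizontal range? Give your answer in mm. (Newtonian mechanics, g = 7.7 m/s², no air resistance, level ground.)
R = v₀² sin(2θ) / g (with unit conversion) = 133000.0 mm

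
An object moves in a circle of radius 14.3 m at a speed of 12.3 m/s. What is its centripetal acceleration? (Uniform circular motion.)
a_c = v²/r = 12.3²/14.3 = 151.29/14.3 = 10.58 m/s²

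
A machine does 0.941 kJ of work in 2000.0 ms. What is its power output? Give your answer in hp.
P = W/t = 941 J / 2 s = 470.5 W = 0.631 hp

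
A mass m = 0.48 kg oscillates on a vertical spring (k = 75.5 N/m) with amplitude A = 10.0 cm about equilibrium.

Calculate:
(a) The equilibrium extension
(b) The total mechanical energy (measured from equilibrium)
x_eq = mg/k = 0.48×9.81/75.5 = 0.06237 m = 6.237 cm
E = ½kA² = ½×75.5×(0.1)² = 0.3775 J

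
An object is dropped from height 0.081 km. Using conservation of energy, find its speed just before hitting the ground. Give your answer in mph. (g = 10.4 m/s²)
mgh = ½mv² → v = √(2gh) = √(2×10.4×81) = 41.05 m/s = 91.82 mph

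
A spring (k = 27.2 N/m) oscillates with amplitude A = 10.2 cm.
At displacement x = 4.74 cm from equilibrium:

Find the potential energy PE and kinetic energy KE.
E_total = ½kA² = ½×27.2×(0.102)² = 0.1415 J
PE = ½kx² = ½×27.2×(0.0474)² = 0.03056 J
KE = E_total − PE = 0.1109 J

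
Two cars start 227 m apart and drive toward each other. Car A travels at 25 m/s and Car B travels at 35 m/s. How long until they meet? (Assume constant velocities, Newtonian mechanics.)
Combined speed: v_combined = 25 + 35 = 60 m/s
Time to meet: t = d/60 = 227/60 = 3.78 s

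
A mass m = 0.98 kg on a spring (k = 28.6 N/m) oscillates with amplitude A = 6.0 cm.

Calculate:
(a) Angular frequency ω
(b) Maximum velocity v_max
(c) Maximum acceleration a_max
ω = √(k/m) = √(28.6/0.98) = 5.402 rad/s
v_max = ωA = 5.402×0.06 = 0.3241 m/s
a_max = ω²A = 5.402²×0.06 = 1.751 m/s²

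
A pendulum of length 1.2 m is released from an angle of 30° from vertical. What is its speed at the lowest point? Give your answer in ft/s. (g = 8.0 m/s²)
h = L(1 − cosθ) = 1.2×(1 − cos30°) = 0.1608 m
v = √(2gh) = √(2×8.0×0.1608) = 1.604 m/s = 5.262 ft/s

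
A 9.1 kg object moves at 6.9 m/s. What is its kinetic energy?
KE = ½mv² = ½×9.1×6.9² = 216.6255 J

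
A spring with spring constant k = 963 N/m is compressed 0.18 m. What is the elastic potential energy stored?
PE = ½kx² = ½×963×0.18² = 15.6 J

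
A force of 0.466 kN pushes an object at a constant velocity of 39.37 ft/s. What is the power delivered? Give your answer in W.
P = Fv = 466 N × 12 m/s = 5592 W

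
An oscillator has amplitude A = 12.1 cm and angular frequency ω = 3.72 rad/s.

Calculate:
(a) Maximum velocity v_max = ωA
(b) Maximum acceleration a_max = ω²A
v_max = ωA = 3.72×0.121 = 0.4501 m/s
a_max = ω²A = 3.72²×0.121 = 1.674 m/s²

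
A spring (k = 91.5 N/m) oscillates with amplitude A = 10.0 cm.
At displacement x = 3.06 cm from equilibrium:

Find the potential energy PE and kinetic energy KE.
E_total = ½kA² = ½×91.5×(0.1)² = 0.4575 J
PE = ½kx² = ½×91.5×(0.0306)² = 0.04284 J
KE = E_total − PE = 0.4147 J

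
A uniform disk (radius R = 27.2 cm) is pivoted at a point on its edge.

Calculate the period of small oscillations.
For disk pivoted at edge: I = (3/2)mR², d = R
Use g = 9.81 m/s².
I/m = (3/2)R² = 0.111 m²; d = R = 0.272 m
T = 2π√((3/2)R²/(gR)) = 2π√(3R/(2g)) = 1.281 s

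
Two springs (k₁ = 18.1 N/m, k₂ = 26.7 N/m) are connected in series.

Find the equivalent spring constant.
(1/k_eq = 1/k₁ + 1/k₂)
1/k_eq = 1/18.1 + 1/26.7 = 0.092702; k_eq = 10.79 N/m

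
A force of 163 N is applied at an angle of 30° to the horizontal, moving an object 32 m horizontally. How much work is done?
W = Fd cosθ = 163×32×cos(30°) = 4517.2 J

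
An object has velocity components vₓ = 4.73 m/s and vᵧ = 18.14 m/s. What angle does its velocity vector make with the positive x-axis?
θ = arctan(vᵧ/vₓ) = arctan(18.14/4.73) = 75.39°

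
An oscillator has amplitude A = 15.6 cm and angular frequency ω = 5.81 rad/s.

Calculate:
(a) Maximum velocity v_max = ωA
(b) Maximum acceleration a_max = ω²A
v_max = ωA = 5.81×0.156 = 0.9064 m/s
a_max = ω²A = 5.81²×0.156 = 5.266 m/s²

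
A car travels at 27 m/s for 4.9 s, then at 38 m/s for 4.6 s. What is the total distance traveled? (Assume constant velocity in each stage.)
d₁ = v₁t₁ = 27 × 4.9 = 132.3 m
d₂ = v₂t₂ = 38 × 4.6 = 174.8 m
d_total = 132.3 + 174.8 = 307.1 m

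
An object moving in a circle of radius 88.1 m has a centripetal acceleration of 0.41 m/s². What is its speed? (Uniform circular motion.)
v = √(a_c × r) = √(0.41 × 88.1) = 6.01 m/s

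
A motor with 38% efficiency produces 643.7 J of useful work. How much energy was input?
W_in = W_out/η = 643.7/0.38 = 1693.9 J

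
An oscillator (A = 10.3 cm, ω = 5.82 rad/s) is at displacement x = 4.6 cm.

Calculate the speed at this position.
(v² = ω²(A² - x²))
v = ω√(A² − x²) = 5.82×√(0.103² − 0.046²) = 0.5364 m/s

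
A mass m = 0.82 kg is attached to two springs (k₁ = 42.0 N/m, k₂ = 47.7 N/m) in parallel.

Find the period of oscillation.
k_eq = k₁+k₂ = 89.7 N/m
T = 2π√(m/k_eq) = 2π√(0.82/89.7) = 0.6007 s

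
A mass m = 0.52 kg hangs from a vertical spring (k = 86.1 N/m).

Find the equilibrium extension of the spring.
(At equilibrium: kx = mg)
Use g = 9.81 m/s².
x_eq = mg/k = 0.52×9.81/86.1 = 0.05925 m = 5.925 cm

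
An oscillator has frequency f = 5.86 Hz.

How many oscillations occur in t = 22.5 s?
n = f×t = 5.86×22.5 = 131.8 oscillations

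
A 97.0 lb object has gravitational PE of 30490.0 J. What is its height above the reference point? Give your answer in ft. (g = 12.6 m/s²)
PE = mgh → h = PE/(mg) = 3.049e+04 J / (44 kg × 12.6 m/s²) = 55 m = 180.4 ft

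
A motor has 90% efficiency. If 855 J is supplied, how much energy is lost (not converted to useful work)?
W_out = η × W_in = 0.9×855 = 769.5 J
W_lost = W_in − W_out = 855 − 769.5 = 85.5 J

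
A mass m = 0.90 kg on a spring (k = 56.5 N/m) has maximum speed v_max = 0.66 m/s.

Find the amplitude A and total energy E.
½mv²_max = ½kA² → A = v_max√(m/k) = 0.66×√(0.9/56.5) = 0.0833 m = 8.33 cm
E = ½mv²_max = ½×0.9×0.66² = 0.196 J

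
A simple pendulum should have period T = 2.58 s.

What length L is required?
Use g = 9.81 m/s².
T = 2π√(L/g) → L = g(T/2π)² = 9.81×(2.58/2π)² = 1.654 m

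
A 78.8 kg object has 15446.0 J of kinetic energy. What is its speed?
KE = ½mv² → v = √(2KE/m) = √(2×15446.0/78.8) = 19.8 m/s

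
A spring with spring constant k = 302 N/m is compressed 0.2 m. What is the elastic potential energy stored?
PE = ½kx² = ½×302×0.2² = 6.04 J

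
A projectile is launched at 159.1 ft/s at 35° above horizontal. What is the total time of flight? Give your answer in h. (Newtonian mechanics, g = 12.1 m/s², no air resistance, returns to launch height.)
T = 2v₀sin(θ)/g (with unit conversion) = 0.001277 h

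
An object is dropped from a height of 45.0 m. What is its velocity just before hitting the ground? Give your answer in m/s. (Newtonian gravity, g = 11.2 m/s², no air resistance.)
v = √(2gh) = 31.75 m/s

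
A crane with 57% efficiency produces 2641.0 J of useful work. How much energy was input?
W_in = W_out/η = 2641.0/0.57 = 4633.3 J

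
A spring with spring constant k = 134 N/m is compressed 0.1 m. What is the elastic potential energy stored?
PE = ½kx² = ½×134×0.1² = 0.67 J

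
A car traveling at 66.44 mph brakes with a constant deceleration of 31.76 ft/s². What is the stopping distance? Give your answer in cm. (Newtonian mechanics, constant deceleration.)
d = v₀² / (2a) (with unit conversion) = 4556.0 cm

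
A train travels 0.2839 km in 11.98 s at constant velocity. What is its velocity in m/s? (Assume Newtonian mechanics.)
v = d/t (with unit conversion) = 23.7 m/s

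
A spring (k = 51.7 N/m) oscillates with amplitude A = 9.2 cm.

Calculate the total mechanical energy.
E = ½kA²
E = ½kA² = ½×51.7×(0.092)² = 0.2188 J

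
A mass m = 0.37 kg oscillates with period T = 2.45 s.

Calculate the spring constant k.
T = 2π√(m/k) → k = m(2π/T)² = 0.37×(2π/2.45)² = 2.433 N/m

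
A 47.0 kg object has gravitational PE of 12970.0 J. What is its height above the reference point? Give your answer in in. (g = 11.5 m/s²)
PE = mgh → h = PE/(mg) = 1.297e+04 J / (47 kg × 11.5 m/s²) = 24 m = 944.7 in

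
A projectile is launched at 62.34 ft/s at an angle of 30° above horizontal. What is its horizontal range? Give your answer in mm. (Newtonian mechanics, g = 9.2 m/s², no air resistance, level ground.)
R = v₀² sin(2θ) / g (with unit conversion) = 33990.0 mm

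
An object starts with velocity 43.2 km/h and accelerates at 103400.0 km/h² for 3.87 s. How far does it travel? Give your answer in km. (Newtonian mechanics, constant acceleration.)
d = v₀t + ½at² (with unit conversion) = 0.1062 km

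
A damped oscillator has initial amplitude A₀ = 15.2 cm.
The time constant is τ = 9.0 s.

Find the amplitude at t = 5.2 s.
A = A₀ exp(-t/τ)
A = A₀ exp(−t/τ) = 15.2×exp(−5.2/9.0) = 8.529 cm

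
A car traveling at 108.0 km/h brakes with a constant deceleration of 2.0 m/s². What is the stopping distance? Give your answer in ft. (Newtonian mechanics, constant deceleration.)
d = v₀² / (2a) (with unit conversion) = 738.2 ft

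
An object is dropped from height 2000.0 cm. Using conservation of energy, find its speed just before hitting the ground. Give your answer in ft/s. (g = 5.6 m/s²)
mgh = ½mv² → v = √(2gh) = √(2×5.6×20) = 14.97 m/s = 49.1 ft/s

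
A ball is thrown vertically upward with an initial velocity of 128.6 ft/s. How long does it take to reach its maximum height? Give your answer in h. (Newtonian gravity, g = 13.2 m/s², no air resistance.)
t_up = v₀/g (with unit conversion) = 0.0008249 h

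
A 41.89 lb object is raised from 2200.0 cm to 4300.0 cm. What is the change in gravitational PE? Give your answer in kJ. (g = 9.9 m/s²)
ΔPE = mg(h₂ − h₁) = 19 kg × 9.9 m/s² × (43 − 22) m = 3950 J = 3.95 kJ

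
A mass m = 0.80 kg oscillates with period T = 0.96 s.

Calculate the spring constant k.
T = 2π√(m/k) → k = m(2π/T)² = 0.8×(2π/0.96)² = 34.27 N/m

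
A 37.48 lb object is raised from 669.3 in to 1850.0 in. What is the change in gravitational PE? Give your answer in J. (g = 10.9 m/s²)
ΔPE = mg(h₂ − h₁) = 17 kg × 10.9 m/s² × (46.99 − 17) m = 5557 J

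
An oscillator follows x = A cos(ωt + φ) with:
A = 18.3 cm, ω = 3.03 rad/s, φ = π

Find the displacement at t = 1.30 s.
x = A cos(ωt + φ) = 18.3×cos(3.03×1.3 + π) = 12.78 cm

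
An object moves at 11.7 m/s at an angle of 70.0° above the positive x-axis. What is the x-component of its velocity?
vₓ = v cos(θ) = 11.7 × cos(70.0°) = 4.0 m/s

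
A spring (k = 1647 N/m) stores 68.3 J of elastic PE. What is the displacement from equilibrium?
PE = ½kx² → x = √(2PE/k) = √(2×68.3/1647) = 0.288 m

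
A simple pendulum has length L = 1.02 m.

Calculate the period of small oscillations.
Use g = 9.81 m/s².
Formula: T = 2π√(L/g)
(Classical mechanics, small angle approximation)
T = 2π√(L/g) = 2π√(1.02/9.81) = 2.026 s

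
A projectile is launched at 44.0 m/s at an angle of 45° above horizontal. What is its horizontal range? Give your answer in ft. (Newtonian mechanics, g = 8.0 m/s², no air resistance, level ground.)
R = v₀² sin(2θ) / g (with unit conversion) = 794.0 ft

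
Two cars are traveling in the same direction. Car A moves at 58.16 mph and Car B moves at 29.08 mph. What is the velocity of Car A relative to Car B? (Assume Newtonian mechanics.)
v_rel = v_A - v_B = 58.16 - 29.08 = 29.08 mph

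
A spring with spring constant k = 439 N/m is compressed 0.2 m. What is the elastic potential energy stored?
PE = ½kx² = ½×439×0.2² = 8.78 J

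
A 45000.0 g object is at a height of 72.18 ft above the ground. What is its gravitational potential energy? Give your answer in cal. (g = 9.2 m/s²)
PE = mgh = 45 kg × 9.2 m/s² × 22 m = 9108 J = 2177.0 cal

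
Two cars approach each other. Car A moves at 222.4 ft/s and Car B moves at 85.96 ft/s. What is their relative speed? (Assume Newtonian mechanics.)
v_rel = v_A + v_B = 222.4 + 85.96 = 308.4 ft/s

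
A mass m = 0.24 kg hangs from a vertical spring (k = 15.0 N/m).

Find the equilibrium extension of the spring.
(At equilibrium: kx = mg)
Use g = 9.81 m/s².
x_eq = mg/k = 0.24×9.81/15.0 = 0.157 m = 15.7 cm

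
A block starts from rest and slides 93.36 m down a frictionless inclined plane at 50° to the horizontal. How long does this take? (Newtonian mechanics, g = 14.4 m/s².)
a = g sin(θ) = 14.4 × sin(50°) = 11.03 m/s²
t = √(2d/a) = √(2 × 93.36 / 11.03) = 4.11 s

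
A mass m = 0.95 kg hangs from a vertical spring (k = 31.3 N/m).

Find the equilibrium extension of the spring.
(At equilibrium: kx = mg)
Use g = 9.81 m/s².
x_eq = mg/k = 0.95×9.81/31.3 = 0.2977 m = 29.77 cm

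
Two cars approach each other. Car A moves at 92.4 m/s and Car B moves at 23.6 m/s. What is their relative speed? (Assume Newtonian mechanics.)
v_rel = v_A + v_B = 92.4 + 23.6 = 116.0 m/s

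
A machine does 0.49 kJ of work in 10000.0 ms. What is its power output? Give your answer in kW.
P = W/t = 490 J / 10 s = 49 W = 0.049 kW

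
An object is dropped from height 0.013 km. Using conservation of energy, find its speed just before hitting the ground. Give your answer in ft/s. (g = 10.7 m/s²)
mgh = ½mv² → v = √(2gh) = √(2×10.7×13) = 16.68 m/s = 54.72 ft/s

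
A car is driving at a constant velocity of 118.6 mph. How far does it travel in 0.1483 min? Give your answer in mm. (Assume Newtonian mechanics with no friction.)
d = vt (with unit conversion) = 471800.0 mm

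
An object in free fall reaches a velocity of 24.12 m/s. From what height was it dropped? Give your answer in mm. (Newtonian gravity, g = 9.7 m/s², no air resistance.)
h = v²/(2g) (with unit conversion) = 29990.0 mm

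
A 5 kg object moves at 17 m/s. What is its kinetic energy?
KE = ½mv² = ½×5×17² = 722.5 J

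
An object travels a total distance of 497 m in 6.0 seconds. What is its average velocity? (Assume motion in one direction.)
v_avg = Δd / Δt = 497 / 6.0 = 82.83 m/s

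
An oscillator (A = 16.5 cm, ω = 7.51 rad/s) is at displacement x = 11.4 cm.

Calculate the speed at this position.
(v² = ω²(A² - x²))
v = ω√(A² − x²) = 7.51×√(0.165² − 0.114²) = 0.8958 m/s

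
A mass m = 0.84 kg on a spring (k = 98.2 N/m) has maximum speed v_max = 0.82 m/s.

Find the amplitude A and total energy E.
½mv²_max = ½kA² → A = v_max√(m/k) = 0.82×√(0.84/98.2) = 0.07584 m = 7.584 cm
E = ½mv²_max = ½×0.84×0.82² = 0.2824 J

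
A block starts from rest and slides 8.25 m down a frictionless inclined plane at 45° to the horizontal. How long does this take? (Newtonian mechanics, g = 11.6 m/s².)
a = g sin(θ) = 11.6 × sin(45°) = 8.2 m/s²
t = √(2d/a) = √(2 × 8.25 / 8.2) = 1.42 s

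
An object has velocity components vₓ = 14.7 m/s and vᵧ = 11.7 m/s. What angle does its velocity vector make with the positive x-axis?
θ = arctan(vᵧ/vₓ) = arctan(11.7/14.7) = 38.52°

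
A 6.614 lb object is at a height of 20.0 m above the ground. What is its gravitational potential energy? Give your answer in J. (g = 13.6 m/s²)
PE = mgh = 3 kg × 13.6 m/s² × 20 m = 816 J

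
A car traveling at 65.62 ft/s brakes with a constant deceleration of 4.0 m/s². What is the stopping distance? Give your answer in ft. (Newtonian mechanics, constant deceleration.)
d = v₀² / (2a) (with unit conversion) = 164.1 ft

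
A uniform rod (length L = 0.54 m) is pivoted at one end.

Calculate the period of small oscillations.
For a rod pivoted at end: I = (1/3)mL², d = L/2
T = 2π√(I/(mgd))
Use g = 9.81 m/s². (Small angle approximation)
I/m = (1/3)L² = 0.0972 m²; d = L/2 = 0.27 m
T = 2π√(I/(mgd)) = 2π√(0.0972/(9.81×0.27)) = 1.204 s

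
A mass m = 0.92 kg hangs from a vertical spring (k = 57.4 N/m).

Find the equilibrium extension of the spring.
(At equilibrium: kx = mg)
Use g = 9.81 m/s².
x_eq = mg/k = 0.92×9.81/57.4 = 0.1572 m = 15.72 cm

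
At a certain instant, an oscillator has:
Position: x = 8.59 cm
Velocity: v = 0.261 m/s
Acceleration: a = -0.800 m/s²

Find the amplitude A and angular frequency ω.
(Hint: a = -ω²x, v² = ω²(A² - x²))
a = −ω²x → ω = √(|a|/x) = √(0.8/0.0859) = 3.052 rad/s
v² = ω²(A² − x²) → A = √(x² + v²/ω²) = √(0.0859² + 0.261²/3.052²) = 0.1212 m = 12.12 cm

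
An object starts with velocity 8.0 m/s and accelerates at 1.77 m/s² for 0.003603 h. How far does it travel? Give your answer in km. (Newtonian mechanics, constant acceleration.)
d = v₀t + ½at² (with unit conversion) = 0.2527 km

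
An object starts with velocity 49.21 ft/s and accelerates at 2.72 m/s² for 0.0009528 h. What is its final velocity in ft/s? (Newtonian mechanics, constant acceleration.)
v = v₀ + at (with unit conversion) = 79.82 ft/s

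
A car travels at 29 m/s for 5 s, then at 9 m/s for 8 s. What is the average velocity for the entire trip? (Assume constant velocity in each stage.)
d₁ = v₁t₁ = 29 × 5 = 145 m
d₂ = v₂t₂ = 9 × 8 = 72 m
d_total = 217 m, t_total = 13 s
v_avg = d_total/t_total = 217/13 = 16.69 m/s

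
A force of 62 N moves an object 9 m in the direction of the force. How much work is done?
W = Fd = 62×9 = 558.0 J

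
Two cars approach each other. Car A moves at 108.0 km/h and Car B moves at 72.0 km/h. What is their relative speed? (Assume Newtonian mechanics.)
v_rel = v_A + v_B = 108.0 + 72.0 = 180.0 km/h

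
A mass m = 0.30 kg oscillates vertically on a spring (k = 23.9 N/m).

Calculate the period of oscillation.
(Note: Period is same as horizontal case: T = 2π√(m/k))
T = 2π√(m/k) = 2π√(0.3/23.9) = 0.7039 s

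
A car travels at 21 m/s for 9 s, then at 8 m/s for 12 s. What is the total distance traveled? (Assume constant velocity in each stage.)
d₁ = v₁t₁ = 21 × 9 = 189 m
d₂ = v₂t₂ = 8 × 12 = 96 m
d_total = 189 + 96 = 285 m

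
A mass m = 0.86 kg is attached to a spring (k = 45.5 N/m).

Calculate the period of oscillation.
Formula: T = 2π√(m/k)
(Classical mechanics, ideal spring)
T = 2π√(m/k) = 2π√(0.86/45.5) = 0.8638 s; f = 1/T = 1.158 Hz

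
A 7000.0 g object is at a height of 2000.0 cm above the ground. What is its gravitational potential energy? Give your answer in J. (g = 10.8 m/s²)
PE = mgh = 7 kg × 10.8 m/s² × 20 m = 1512 J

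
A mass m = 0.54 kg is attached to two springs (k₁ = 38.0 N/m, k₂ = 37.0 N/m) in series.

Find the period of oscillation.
k_eq = k₁k₂/(k₁+k₂) = 18.75 N/m
T = 2π√(m/k_eq) = 2π√(0.54/18.75) = 1.066 s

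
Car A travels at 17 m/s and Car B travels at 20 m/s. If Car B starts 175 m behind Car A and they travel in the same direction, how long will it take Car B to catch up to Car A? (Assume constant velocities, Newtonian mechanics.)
Relative speed: v_rel = 20 - 17 = 3 m/s
Time to catch: t = d₀/v_rel = 175/3 = 58.33 s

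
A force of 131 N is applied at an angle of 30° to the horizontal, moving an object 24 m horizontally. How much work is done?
W = Fd cosθ = 131×24×cos(30°) = 2722.8 J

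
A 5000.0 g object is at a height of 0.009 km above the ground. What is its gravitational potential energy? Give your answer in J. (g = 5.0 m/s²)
PE = mgh = 5 kg × 5.0 m/s² × 9 m = 225 J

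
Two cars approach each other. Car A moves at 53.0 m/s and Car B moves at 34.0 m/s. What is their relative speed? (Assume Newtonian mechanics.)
v_rel = v_A + v_B = 53.0 + 34.0 = 87.0 m/s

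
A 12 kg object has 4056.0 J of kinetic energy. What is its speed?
KE = ½mv² → v = √(2KE/m) = √(2×4056.0/12) = 26.0 m/s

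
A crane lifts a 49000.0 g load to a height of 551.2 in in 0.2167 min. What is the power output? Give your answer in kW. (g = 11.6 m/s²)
W = mgh = 49×11.6×14 = 7958 J
P = W/t = 7958/13 = 612 W = 0.612 kW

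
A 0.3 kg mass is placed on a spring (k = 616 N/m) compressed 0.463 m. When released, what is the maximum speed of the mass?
½kx² = ½mv² → v = x√(k/m) = 0.463×√(616/0.3) = 20.98 m/s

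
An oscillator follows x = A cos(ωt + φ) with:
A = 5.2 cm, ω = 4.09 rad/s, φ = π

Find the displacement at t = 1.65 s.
x = A cos(ωt + φ) = 5.2×cos(4.09×1.65 + π) = -4.647 cm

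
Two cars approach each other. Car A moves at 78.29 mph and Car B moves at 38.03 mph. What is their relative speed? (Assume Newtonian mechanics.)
v_rel = v_A + v_B = 78.29 + 38.03 = 116.3 mph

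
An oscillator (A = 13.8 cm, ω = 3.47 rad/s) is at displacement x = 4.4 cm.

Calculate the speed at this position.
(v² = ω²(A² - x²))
v = ω√(A² − x²) = 3.47×√(0.138² − 0.044²) = 0.4539 m/s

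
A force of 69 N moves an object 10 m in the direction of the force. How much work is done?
W = Fd = 69×10 = 690.0 J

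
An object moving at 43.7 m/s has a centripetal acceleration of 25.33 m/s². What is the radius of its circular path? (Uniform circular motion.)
r = v²/a_c = 43.7²/25.33 = 75.39 m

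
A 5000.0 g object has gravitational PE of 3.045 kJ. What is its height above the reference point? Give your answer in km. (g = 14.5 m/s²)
PE = mgh → h = PE/(mg) = 3045 J / (5 kg × 14.5 m/s²) = 42 m = 0.042 km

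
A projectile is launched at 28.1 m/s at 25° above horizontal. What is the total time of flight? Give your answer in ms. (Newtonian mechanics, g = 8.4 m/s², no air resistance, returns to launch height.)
T = 2v₀sin(θ)/g (with unit conversion) = 2828.0 ms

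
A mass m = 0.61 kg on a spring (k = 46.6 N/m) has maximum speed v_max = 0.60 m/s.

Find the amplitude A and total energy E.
½mv²_max = ½kA² → A = v_max√(m/k) = 0.6×√(0.61/46.6) = 0.06865 m = 6.865 cm
E = ½mv²_max = ½×0.61×0.6² = 0.1098 J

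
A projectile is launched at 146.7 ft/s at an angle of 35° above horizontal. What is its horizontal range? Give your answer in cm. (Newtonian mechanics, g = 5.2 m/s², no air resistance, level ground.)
R = v₀² sin(2θ) / g (with unit conversion) = 36130.0 cm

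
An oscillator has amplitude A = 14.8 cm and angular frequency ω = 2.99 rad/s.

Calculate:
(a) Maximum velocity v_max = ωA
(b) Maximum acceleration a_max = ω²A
v_max = ωA = 2.99×0.148 = 0.4425 m/s
a_max = ω²A = 2.99²×0.148 = 1.323 m/s²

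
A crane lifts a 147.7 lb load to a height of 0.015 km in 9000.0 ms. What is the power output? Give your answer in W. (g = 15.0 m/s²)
W = mgh = 67×15.0×15 = 1.507e+04 J
P = W/t = 1.507e+04/9 = 1675 W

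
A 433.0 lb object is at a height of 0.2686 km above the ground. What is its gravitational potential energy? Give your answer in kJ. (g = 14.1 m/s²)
PE = mgh = 196.4 kg × 14.1 m/s² × 268.6 m = 7.438e+05 J = 743.8 kJ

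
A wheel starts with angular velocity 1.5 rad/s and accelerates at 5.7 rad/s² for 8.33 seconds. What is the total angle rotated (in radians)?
θ = ω₀t + ½αt² = 1.5×8.33 + ½×5.7×8.33² = 210.25 rad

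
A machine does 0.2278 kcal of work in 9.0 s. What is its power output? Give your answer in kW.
P = W/t = 953.1 J / 9 s = 105.9 W = 0.1059 kW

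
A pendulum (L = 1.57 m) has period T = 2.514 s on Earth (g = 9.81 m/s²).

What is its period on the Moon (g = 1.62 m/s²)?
T = 2π√(L/g), so T_moon/T_earth = √(g_earth/g_moon)
T_moon = 2π√(1.57/1.62) = 6.185 s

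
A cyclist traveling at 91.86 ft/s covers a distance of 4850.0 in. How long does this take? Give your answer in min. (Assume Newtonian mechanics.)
t = d/v (with unit conversion) = 0.07333 min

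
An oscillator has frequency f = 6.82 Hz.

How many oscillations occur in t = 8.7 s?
n = f×t = 6.82×8.7 = 59.33 oscillations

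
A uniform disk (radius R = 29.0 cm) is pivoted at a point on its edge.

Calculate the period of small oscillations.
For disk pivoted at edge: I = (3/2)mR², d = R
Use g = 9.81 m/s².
I/m = (3/2)R² = 0.1261 m²; d = R = 0.29 m
T = 2π√((3/2)R²/(gR)) = 2π√(3R/(2g)) = 1.323 s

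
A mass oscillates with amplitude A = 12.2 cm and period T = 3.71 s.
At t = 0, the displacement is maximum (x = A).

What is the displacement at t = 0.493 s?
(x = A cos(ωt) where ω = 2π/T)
ω = 2π/T = 2π/3.71 = 1.694 rad/s
x = A cos(ωt) = 12.2×cos(1.694×0.493) = 8.189 cm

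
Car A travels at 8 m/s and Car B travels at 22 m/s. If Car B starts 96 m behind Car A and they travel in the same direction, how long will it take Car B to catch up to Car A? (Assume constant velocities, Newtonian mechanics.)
Relative speed: v_rel = 22 - 8 = 14 m/s
Time to catch: t = d₀/v_rel = 96/14 = 6.86 s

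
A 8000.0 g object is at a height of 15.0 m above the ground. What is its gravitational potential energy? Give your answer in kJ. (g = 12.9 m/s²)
PE = mgh = 8 kg × 12.9 m/s² × 15 m = 1548 J = 1.548 kJ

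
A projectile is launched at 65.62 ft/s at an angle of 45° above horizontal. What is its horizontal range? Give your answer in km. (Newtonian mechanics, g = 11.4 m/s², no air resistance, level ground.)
R = v₀² sin(2θ) / g (with unit conversion) = 0.03509 km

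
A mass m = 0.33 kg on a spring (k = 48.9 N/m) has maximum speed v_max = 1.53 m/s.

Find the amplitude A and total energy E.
½mv²_max = ½kA² → A = v_max√(m/k) = 1.53×√(0.33/48.9) = 0.1257 m = 12.57 cm
E = ½mv²_max = ½×0.33×1.53² = 0.3862 J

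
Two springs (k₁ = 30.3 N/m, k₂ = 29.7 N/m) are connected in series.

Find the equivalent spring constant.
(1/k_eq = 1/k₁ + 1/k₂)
1/k_eq = 1/30.3 + 1/29.7 = 0.066673; k_eq = 15 N/m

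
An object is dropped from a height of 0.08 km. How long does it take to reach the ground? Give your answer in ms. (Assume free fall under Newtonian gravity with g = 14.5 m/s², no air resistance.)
t = √(2h/g) (with unit conversion) = 3322.0 ms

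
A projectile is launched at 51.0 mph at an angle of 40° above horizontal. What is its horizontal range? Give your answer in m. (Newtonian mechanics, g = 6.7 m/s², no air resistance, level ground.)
R = v₀² sin(2θ) / g (with unit conversion) = 76.4 m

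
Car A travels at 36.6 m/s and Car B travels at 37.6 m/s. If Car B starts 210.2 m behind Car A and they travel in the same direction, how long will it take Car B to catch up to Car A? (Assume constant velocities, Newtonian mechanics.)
Relative speed: v_rel = 37.6 - 36.6 = 1 m/s
Time to catch: t = d₀/v_rel = 210.2/1 = 210.2 s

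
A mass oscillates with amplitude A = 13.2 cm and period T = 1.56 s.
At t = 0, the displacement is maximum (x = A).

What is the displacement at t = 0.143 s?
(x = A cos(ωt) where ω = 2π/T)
ω = 2π/T = 2π/1.56 = 4.028 rad/s
x = A cos(ωt) = 13.2×cos(4.028×0.143) = 11.07 cm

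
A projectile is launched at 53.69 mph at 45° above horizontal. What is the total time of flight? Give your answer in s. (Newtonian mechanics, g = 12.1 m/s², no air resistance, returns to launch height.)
T = 2v₀sin(θ)/g (with unit conversion) = 2.805 s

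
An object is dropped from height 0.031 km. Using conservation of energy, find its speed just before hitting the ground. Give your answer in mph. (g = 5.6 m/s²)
mgh = ½mv² → v = √(2gh) = √(2×5.6×31) = 18.63 m/s = 41.68 mph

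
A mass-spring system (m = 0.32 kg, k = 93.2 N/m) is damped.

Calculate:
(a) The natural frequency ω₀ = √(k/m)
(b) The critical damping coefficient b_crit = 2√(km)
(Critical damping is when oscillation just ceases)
ω₀ = √(k/m) = √(93.2/0.32) = 17.07 rad/s
b_crit = 2√(km) = 2√(93.2×0.32) = 10.92 kg/s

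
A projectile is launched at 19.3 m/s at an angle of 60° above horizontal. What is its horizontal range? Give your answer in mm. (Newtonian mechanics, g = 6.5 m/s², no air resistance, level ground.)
R = v₀² sin(2θ) / g (with unit conversion) = 49630.0 mm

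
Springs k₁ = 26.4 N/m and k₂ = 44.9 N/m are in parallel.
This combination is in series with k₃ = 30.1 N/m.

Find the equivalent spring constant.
k₁₂ = k₁ + k₂ = 71.3 N/m (parallel)
1/k_eq = 1/k₁₂ + 1/k₃ → k_eq = 21.16 N/m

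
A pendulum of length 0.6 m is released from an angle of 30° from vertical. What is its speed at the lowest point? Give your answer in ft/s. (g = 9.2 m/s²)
h = L(1 − cosθ) = 0.6×(1 − cos30°) = 0.08038 m
v = √(2gh) = √(2×9.2×0.08038) = 1.216 m/s = 3.99 ft/s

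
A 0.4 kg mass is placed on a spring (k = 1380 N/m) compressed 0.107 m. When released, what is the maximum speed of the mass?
½kx² = ½mv² → v = x√(k/m) = 0.107×√(1380/0.4) = 6.285 m/s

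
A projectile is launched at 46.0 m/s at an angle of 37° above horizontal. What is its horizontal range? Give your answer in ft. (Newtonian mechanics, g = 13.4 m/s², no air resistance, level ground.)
R = v₀² sin(2θ) / g (with unit conversion) = 498.0 ft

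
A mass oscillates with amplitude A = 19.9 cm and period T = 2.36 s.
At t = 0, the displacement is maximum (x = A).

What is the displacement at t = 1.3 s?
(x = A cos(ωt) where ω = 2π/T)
ω = 2π/T = 2π/2.36 = 2.662 rad/s
x = A cos(ωt) = 19.9×cos(2.662×1.3) = -18.89 cm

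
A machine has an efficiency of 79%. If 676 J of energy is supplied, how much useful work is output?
W_out = η × W_in = 0.79 × 676 = 534.04 J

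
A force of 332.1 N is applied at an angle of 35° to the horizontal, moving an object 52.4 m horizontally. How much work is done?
W = Fd cosθ = 332.1×52.4×cos(35°) = 14255.0 J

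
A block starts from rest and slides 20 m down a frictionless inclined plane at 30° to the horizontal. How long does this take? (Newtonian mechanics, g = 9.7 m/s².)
a = g sin(θ) = 9.7 × sin(30°) = 4.85 m/s²
t = √(2d/a) = √(2 × 20 / 4.85) = 2.87 s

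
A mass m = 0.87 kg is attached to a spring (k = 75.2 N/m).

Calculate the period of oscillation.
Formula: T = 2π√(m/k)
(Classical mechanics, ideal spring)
T = 2π√(m/k) = 2π√(0.87/75.2) = 0.6758 s; f = 1/T = 1.48 Hz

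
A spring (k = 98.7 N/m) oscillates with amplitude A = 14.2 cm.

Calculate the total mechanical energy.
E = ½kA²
E = ½kA² = ½×98.7×(0.142)² = 0.9951 J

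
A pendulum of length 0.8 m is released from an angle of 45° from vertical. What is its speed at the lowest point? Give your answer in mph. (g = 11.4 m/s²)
h = L(1 − cosθ) = 0.8×(1 − cos45°) = 0.2343 m
v = √(2gh) = √(2×11.4×0.2343) = 2.311 m/s = 5.17 mph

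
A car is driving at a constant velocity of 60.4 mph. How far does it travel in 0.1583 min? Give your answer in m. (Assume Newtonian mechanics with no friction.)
d = vt (with unit conversion) = 256.5 m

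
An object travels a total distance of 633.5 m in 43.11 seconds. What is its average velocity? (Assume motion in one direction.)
v_avg = Δd / Δt = 633.5 / 43.11 = 14.69 m/s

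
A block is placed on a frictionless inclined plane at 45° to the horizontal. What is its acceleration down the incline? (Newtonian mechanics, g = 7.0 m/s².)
a = g sin(θ) = 7.0 × sin(45°) = 7.0 × 0.7071 = 4.95 m/s²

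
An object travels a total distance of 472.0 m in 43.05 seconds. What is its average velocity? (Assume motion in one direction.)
v_avg = Δd / Δt = 472.0 / 43.05 = 10.96 m/s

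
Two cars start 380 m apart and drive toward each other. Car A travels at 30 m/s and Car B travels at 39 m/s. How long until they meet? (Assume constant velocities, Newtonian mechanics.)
Combined speed: v_combined = 30 + 39 = 69 m/s
Time to meet: t = d/69 = 380/69 = 5.51 s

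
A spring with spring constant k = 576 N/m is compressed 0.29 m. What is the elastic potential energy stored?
PE = ½kx² = ½×576×0.29² = 24.22 J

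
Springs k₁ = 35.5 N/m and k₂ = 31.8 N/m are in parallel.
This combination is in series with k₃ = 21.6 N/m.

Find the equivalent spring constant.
k₁₂ = k₁ + k₂ = 67.3 N/m (parallel)
1/k_eq = 1/k₁₂ + 1/k₃ → k_eq = 16.35 N/m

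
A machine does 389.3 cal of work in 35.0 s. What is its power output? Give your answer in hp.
P = W/t = 1629 J / 35 s = 46.54 W = 0.06241 hp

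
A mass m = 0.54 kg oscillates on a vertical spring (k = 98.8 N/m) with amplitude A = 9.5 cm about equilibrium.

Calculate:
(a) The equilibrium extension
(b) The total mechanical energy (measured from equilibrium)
x_eq = mg/k = 0.54×9.81/98.8 = 0.05362 m = 5.362 cm
E = ½kA² = ½×98.8×(0.095)² = 0.4458 J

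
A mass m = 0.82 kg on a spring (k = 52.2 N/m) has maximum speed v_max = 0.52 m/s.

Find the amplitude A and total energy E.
½mv²_max = ½kA² → A = v_max√(m/k) = 0.52×√(0.82/52.2) = 0.06517 m = 6.517 cm
E = ½mv²_max = ½×0.82×0.52² = 0.1109 J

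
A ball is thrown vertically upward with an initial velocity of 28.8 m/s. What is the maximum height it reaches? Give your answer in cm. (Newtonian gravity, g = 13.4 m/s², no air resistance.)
h_max = v₀²/(2g) (with unit conversion) = 3095.0 cm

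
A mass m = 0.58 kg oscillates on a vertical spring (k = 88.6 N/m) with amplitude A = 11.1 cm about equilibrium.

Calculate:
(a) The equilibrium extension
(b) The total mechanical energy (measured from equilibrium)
x_eq = mg/k = 0.58×9.81/88.6 = 0.06422 m = 6.422 cm
E = ½kA² = ½×88.6×(0.111)² = 0.5458 J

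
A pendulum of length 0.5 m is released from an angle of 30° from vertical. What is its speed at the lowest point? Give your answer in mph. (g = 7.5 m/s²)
h = L(1 − cosθ) = 0.5×(1 − cos30°) = 0.06699 m
v = √(2gh) = √(2×7.5×0.06699) = 1.002 m/s = 2.242 mph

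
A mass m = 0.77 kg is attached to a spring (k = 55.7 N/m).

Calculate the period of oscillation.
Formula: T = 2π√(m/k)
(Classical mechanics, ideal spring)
T = 2π√(m/k) = 2π√(0.77/55.7) = 0.7388 s; f = 1/T = 1.354 Hz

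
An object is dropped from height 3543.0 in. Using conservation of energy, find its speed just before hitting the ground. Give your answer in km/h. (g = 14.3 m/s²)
mgh = ½mv² → v = √(2gh) = √(2×14.3×89.99) = 50.73 m/s = 182.6 km/h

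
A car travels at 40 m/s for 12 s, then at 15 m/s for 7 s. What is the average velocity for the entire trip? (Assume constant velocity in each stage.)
d₁ = v₁t₁ = 40 × 12 = 480 m
d₂ = v₂t₂ = 15 × 7 = 105 m
d_total = 585 m, t_total = 19 s
v_avg = d_total/t_total = 585/19 = 30.79 m/s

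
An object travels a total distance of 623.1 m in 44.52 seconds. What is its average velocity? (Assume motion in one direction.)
v_avg = Δd / Δt = 623.1 / 44.52 = 14.0 m/s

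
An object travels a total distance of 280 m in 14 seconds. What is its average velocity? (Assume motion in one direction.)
v_avg = Δd / Δt = 280 / 14 = 20.0 m/s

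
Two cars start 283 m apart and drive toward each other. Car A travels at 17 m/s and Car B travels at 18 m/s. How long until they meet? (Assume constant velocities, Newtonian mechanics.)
Combined speed: v_combined = 17 + 18 = 35 m/s
Time to meet: t = d/35 = 283/35 = 8.09 s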